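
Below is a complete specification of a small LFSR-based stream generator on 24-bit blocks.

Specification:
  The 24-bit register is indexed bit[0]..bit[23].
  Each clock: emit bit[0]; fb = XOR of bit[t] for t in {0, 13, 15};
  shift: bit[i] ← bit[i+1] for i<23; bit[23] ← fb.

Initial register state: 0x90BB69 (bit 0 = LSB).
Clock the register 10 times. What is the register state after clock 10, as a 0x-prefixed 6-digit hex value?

0x33642E

reg_0 = 0x90BB69
clock 1: out=1, reg = 0xC85DB4
clock 2: out=0, reg = 0x642EDA
clock 3: out=0, reg = 0xB2176D
clock 4: out=1, reg = 0xD90BB6
clock 5: out=0, reg = 0x6C85DB
clock 6: out=1, reg = 0x3642ED
clock 7: out=1, reg = 0x9B2176
clock 8: out=0, reg = 0xCD90BB
clock 9: out=1, reg = 0x66C85D
clock 10: out=1, reg = 0x33642E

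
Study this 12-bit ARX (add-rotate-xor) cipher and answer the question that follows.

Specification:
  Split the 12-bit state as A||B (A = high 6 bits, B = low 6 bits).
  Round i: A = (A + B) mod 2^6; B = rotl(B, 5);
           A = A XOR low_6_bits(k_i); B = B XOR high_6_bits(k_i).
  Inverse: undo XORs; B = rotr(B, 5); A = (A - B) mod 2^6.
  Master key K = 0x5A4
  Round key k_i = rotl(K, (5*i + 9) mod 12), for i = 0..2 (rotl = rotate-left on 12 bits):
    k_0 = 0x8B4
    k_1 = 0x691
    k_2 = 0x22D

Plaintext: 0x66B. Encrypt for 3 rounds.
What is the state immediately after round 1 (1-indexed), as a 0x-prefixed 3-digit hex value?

s_0 = plaintext = 0x66B
s_1 = Round(s_0, k_0) = 0xC17
s_2 = Round(s_1, k_1) = 0x5B1
s_3 = Round(s_2, k_2) = 0xAB0

0xC17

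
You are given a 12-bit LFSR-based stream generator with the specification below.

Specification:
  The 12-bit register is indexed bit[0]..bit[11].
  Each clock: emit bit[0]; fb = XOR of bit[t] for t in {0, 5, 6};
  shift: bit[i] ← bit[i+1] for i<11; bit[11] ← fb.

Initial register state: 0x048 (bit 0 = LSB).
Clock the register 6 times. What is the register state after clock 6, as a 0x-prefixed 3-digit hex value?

reg_0 = 0x048
clock 1: out=0, reg = 0x824
clock 2: out=0, reg = 0xC12
clock 3: out=0, reg = 0x609
clock 4: out=1, reg = 0xB04
clock 5: out=0, reg = 0x582
clock 6: out=0, reg = 0x2C1

0x2C1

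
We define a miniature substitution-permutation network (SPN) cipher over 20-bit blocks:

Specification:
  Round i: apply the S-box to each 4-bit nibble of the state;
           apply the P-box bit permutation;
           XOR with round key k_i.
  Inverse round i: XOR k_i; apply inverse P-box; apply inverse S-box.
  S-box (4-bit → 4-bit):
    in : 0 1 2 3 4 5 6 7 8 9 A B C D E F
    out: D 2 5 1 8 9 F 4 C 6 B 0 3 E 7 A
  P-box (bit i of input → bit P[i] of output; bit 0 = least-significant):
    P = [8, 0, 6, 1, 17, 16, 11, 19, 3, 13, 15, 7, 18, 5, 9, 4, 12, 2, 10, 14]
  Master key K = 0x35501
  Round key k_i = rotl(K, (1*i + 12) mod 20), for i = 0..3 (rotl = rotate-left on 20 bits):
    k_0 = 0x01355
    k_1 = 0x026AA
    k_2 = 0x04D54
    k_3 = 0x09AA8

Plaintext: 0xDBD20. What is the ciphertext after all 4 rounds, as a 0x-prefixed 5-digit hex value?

s_0 = plaintext = 0xDBD20
s_1 = Round(s_0, k_0) = 0x2FE93
s_2 = Round(s_1, k_1) = 0x19B92
s_3 = Round(s_2, k_2) = 0x14630
s_4 = Round(s_3, k_3) = 0x23B76

0x23B76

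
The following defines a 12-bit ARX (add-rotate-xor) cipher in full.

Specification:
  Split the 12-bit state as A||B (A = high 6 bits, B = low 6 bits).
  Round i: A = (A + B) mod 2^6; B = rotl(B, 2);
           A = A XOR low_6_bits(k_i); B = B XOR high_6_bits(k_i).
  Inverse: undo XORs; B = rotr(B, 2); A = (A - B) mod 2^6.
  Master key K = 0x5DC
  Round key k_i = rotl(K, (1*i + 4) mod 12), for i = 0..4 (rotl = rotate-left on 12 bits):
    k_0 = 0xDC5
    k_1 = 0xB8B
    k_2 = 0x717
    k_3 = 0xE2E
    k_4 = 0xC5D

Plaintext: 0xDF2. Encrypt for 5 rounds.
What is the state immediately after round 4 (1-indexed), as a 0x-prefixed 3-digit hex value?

0xB9E

s_0 = plaintext = 0xDF2
s_1 = Round(s_0, k_0) = 0xB3C
s_2 = Round(s_1, k_1) = 0x8DD
s_3 = Round(s_2, k_2) = 0x5E9
s_4 = Round(s_3, k_3) = 0xB9E
s_5 = Round(s_4, k_4) = 0x448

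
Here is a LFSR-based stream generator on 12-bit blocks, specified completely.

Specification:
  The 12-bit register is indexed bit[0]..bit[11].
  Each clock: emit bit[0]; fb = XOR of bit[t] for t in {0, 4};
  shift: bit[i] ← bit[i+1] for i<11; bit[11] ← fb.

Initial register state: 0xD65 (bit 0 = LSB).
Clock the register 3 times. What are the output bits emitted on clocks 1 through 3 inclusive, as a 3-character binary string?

reg_0 = 0xD65
clock 1: out=1, reg = 0xEB2
clock 2: out=0, reg = 0xF59
clock 3: out=1, reg = 0x7AC

101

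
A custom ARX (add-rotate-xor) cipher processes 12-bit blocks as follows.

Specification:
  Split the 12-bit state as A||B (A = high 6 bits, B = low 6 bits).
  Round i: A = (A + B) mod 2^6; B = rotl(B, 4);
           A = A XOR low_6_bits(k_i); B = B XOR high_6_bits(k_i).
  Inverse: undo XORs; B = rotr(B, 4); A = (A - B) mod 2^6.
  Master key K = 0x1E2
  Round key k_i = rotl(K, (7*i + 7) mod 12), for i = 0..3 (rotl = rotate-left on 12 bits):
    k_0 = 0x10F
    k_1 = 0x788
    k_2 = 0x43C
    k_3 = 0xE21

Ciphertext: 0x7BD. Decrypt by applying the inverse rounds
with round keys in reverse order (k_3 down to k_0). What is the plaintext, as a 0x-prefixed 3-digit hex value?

0x973

s_0 = ciphertext = 0x7BD
s_1 = InvRound(s_0, k_3) = 0xAD4
s_2 = InvRound(s_1, k_2) = 0x1D0
s_3 = InvRound(s_2, k_1) = 0x5F8
s_4 = InvRound(s_3, k_0) = 0x973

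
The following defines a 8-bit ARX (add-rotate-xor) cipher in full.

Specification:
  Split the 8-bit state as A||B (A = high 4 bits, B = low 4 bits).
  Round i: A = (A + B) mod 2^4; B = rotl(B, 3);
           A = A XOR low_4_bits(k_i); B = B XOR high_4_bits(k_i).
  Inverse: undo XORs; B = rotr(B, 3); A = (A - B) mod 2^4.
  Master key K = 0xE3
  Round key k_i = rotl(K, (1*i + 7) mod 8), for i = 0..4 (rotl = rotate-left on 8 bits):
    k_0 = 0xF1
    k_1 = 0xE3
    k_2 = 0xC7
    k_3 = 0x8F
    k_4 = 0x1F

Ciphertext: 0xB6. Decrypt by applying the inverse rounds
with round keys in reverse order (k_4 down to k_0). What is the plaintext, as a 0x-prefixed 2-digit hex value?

s_0 = ciphertext = 0xB6
s_1 = InvRound(s_0, k_4) = 0x6E
s_2 = InvRound(s_1, k_3) = 0xDC
s_3 = InvRound(s_2, k_2) = 0xA0
s_4 = InvRound(s_3, k_1) = 0xCD
s_5 = InvRound(s_4, k_0) = 0x94

0x94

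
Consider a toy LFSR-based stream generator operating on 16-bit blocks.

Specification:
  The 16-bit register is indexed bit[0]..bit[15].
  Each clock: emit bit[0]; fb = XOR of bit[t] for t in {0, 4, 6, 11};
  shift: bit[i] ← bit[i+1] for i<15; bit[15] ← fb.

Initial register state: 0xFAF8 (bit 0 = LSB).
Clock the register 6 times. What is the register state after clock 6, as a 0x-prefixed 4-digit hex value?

0x0FEB

reg_0 = 0xFAF8
clock 1: out=0, reg = 0xFD7C
clock 2: out=0, reg = 0xFEBE
clock 3: out=0, reg = 0x7F5F
clock 4: out=1, reg = 0x3FAF
clock 5: out=1, reg = 0x1FD7
clock 6: out=1, reg = 0x0FEB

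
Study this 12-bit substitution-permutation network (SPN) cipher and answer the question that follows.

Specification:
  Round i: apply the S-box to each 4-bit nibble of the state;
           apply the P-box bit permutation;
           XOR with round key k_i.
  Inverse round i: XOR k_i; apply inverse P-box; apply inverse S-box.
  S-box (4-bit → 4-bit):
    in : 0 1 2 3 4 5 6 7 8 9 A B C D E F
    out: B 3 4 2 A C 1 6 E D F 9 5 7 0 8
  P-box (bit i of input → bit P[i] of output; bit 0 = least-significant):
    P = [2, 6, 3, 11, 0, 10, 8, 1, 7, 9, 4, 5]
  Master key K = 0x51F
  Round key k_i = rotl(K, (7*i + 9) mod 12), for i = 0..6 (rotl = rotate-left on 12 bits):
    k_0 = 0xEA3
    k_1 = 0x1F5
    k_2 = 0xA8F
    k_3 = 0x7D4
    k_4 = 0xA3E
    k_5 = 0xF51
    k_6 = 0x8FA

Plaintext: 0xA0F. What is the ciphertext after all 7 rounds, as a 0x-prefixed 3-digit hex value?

s_0 = plaintext = 0xA0F
s_1 = Round(s_0, k_0) = 0x010
s_2 = Round(s_1, k_1) = 0xF10
s_3 = Round(s_2, k_2) = 0x6EA
s_4 = Round(s_3, k_3) = 0xF18
s_5 = Round(s_4, k_4) = 0x657
s_6 = Round(s_5, k_5) = 0xE9B
s_7 = Round(s_6, k_6) = 0x1FD

0x1FD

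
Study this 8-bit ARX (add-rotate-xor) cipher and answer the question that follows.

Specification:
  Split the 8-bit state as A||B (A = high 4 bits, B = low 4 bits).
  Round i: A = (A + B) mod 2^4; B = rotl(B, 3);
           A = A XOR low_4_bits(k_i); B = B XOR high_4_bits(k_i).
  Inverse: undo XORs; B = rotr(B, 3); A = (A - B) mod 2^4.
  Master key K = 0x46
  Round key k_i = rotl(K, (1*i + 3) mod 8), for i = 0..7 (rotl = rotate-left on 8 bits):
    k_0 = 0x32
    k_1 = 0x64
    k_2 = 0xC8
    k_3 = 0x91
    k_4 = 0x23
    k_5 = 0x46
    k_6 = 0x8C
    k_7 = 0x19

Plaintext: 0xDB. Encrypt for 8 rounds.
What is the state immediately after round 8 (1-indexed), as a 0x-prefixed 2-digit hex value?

0x4B

s_0 = plaintext = 0xDB
s_1 = Round(s_0, k_0) = 0xAE
s_2 = Round(s_1, k_1) = 0xC1
s_3 = Round(s_2, k_2) = 0x54
s_4 = Round(s_3, k_3) = 0x8B
s_5 = Round(s_4, k_4) = 0x0F
s_6 = Round(s_5, k_5) = 0x9B
s_7 = Round(s_6, k_6) = 0x85
s_8 = Round(s_7, k_7) = 0x4B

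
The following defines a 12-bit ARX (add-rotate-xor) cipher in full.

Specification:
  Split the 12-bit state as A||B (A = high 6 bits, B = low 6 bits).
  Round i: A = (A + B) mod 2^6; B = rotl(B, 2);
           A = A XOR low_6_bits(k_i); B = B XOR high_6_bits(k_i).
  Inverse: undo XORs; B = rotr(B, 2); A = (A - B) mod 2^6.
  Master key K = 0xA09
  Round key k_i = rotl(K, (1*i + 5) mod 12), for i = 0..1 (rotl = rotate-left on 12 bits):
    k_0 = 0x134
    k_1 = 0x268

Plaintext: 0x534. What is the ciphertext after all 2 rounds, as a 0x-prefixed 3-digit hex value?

s_0 = plaintext = 0x534
s_1 = Round(s_0, k_0) = 0xF17
s_2 = Round(s_1, k_1) = 0xED4

0xED4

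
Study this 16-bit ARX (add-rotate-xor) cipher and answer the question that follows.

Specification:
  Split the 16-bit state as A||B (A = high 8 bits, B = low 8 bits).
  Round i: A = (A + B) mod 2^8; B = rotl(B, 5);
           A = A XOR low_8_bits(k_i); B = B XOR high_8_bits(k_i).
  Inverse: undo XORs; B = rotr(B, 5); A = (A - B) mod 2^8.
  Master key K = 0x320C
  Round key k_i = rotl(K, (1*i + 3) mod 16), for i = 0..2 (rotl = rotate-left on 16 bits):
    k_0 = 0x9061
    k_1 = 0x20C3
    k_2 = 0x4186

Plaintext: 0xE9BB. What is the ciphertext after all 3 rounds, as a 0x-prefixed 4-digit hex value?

s_0 = plaintext = 0xE9BB
s_1 = Round(s_0, k_0) = 0xC5E7
s_2 = Round(s_1, k_1) = 0x6FDC
s_3 = Round(s_2, k_2) = 0xCDDA

0xCDDA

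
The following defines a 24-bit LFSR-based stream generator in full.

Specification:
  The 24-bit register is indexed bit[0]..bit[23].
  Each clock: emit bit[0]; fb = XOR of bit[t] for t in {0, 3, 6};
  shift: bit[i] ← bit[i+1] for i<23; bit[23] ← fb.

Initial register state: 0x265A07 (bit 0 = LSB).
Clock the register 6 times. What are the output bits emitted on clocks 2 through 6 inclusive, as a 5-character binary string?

11000

reg_0 = 0x265A07
clock 1: out=1, reg = 0x932D03
clock 2: out=1, reg = 0xC99681
clock 3: out=1, reg = 0xE4CB40
clock 4: out=0, reg = 0xF265A0
clock 5: out=0, reg = 0x7932D0
clock 6: out=0, reg = 0xBC9968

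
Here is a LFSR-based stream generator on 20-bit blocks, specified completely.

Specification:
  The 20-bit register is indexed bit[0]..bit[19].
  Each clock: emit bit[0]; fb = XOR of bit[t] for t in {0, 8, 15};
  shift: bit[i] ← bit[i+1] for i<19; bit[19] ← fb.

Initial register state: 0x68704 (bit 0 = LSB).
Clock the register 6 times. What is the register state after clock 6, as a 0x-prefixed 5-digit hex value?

reg_0 = 0x68704
clock 1: out=0, reg = 0x34382
clock 2: out=0, reg = 0x9A1C1
clock 3: out=1, reg = 0xCD0E0
clock 4: out=0, reg = 0xE6870
clock 5: out=0, reg = 0x73438
clock 6: out=0, reg = 0x39A1C

0x39A1C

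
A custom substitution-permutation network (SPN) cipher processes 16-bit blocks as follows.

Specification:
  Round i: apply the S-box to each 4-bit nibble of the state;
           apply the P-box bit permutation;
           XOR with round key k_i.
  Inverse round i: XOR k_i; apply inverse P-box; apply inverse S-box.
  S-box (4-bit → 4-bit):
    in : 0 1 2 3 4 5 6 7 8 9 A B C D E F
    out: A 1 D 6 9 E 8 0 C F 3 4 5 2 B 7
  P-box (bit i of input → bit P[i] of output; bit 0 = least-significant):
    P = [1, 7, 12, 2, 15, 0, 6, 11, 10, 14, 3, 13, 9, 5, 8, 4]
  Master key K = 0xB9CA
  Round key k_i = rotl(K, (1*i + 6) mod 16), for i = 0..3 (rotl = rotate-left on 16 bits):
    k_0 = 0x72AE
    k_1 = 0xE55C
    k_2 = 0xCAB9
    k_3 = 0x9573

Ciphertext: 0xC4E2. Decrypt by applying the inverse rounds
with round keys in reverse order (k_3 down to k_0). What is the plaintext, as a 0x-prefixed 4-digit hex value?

0x539F

s_0 = ciphertext = 0xC4E2
s_1 = InvRound(s_0, k_3) = 0x8DD3
s_2 = InvRound(s_1, k_2) = 0xFFB1
s_3 = InvRound(s_2, k_1) = 0xAB55
s_4 = InvRound(s_3, k_0) = 0x539F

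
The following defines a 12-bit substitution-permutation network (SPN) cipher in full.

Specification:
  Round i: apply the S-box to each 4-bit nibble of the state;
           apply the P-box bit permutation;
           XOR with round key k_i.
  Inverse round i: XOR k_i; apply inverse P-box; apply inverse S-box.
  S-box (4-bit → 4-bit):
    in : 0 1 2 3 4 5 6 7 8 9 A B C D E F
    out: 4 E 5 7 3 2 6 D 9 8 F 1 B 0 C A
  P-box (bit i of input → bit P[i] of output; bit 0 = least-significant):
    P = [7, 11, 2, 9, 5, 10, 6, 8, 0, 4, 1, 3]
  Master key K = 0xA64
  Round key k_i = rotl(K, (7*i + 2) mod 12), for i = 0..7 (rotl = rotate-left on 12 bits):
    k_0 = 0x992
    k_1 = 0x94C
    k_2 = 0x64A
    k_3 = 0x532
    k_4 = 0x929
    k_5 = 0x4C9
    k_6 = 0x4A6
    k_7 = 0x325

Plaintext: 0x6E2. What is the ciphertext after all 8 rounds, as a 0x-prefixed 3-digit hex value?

0x298

s_0 = plaintext = 0x6E2
s_1 = Round(s_0, k_0) = 0x844
s_2 = Round(s_1, k_1) = 0x5E5
s_3 = Round(s_2, k_2) = 0xF1A
s_4 = Round(s_3, k_3) = 0xAEE
s_5 = Round(s_4, k_4) = 0xA76
s_6 = Round(s_5, k_5) = 0xDB6
s_7 = Round(s_6, k_6) = 0xC82
s_8 = Round(s_7, k_7) = 0x298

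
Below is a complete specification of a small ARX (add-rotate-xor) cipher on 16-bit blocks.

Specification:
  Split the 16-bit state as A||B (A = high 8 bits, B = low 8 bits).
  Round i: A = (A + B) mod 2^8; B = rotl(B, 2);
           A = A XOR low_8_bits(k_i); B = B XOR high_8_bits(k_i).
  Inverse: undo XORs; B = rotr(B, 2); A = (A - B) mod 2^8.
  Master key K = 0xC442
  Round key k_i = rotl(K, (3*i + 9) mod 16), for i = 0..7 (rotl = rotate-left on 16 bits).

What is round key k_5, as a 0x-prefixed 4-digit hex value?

0x42C4

K = 0xC442
k_0 = rotl(K, (3*0+9) mod 16) = rotl(K, 9) = 0x8588
k_1 = rotl(K, (3*1+9) mod 16) = rotl(K, 12) = 0x2C44
k_2 = rotl(K, (3*2+9) mod 16) = rotl(K, 15) = 0x6221
k_3 = rotl(K, (3*3+9) mod 16) = rotl(K, 2) = 0x110B
k_4 = rotl(K, (3*4+9) mod 16) = rotl(K, 5) = 0x8858
k_5 = rotl(K, (3*5+9) mod 16) = rotl(K, 8) = 0x42C4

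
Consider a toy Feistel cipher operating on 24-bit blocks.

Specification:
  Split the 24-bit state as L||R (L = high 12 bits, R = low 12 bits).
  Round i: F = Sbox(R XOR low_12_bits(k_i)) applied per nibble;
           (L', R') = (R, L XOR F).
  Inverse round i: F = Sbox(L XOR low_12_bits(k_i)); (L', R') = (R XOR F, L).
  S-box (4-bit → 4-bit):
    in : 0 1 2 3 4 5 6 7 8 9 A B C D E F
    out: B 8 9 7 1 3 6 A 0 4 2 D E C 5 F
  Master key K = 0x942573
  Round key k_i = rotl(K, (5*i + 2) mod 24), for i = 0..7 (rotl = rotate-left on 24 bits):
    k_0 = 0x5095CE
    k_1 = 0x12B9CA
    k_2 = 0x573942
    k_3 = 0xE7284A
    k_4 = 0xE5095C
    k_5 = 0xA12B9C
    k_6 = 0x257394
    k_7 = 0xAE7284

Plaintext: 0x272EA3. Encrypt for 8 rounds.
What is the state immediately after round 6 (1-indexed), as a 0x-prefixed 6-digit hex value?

0x24D345

s_0 = plaintext = 0x272EA3
s_1 = Round(s_0, k_0) = 0xEA3F1E
s_2 = Round(s_1, k_1) = 0xF1E862
s_3 = Round(s_2, k_2) = 0x862785
s_4 = Round(s_3, k_3) = 0x78578D
s_5 = Round(s_4, k_4) = 0x78D24D
s_6 = Round(s_5, k_5) = 0x24D345
s_7 = Round(s_6, k_6) = 0x345985
s_8 = Round(s_7, k_7) = 0x985EFD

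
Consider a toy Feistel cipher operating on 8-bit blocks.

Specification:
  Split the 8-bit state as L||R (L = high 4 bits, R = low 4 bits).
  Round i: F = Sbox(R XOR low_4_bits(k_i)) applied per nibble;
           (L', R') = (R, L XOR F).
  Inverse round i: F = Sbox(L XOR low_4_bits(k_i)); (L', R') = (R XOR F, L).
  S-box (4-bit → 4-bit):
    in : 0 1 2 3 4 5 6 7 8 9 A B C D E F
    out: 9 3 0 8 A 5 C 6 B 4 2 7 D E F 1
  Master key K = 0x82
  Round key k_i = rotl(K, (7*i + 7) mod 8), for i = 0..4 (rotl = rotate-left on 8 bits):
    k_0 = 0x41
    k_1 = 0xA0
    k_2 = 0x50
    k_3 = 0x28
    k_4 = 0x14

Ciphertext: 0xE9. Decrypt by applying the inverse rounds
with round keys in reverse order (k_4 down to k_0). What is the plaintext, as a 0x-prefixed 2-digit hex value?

s_0 = ciphertext = 0xE9
s_1 = InvRound(s_0, k_4) = 0xBE
s_2 = InvRound(s_1, k_3) = 0x6B
s_3 = InvRound(s_2, k_2) = 0x76
s_4 = InvRound(s_3, k_1) = 0x07
s_5 = InvRound(s_4, k_0) = 0x40

0x40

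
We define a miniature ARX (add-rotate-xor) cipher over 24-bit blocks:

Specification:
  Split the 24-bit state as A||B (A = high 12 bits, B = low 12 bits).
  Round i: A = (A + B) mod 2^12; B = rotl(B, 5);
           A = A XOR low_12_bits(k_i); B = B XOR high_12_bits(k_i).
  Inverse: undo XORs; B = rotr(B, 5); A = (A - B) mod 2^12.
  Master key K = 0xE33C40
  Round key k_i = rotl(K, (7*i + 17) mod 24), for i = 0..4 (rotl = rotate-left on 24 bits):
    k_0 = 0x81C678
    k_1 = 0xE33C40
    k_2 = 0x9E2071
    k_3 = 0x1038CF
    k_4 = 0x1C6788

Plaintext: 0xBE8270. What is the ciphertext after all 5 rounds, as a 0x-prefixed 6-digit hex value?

0x0B8222

s_0 = plaintext = 0xBE8270
s_1 = Round(s_0, k_0) = 0x820618
s_2 = Round(s_1, k_1) = 0x278D3F
s_3 = Round(s_2, k_2) = 0xFC6E18
s_4 = Round(s_3, k_3) = 0x51121F
s_5 = Round(s_4, k_4) = 0x0B8222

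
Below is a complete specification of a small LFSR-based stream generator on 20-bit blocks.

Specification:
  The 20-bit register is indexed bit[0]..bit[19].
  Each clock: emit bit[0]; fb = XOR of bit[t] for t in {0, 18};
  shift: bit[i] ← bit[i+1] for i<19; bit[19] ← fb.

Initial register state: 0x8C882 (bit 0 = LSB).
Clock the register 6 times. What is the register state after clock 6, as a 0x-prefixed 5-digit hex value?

reg_0 = 0x8C882
clock 1: out=0, reg = 0x46441
clock 2: out=1, reg = 0x23220
clock 3: out=0, reg = 0x11910
clock 4: out=0, reg = 0x08C88
clock 5: out=0, reg = 0x04644
clock 6: out=0, reg = 0x02322

0x02322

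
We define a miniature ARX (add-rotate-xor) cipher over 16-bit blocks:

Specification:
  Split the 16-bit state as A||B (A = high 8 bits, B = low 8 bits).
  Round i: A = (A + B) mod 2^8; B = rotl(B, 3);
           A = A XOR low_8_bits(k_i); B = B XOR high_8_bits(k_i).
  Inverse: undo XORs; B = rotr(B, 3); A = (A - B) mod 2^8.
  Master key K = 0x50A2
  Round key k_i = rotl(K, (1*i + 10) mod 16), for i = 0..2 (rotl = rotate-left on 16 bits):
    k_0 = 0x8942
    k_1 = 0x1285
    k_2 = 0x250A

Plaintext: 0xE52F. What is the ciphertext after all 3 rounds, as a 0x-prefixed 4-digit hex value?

s_0 = plaintext = 0xE52F
s_1 = Round(s_0, k_0) = 0x56F0
s_2 = Round(s_1, k_1) = 0xC395
s_3 = Round(s_2, k_2) = 0x5289

0x5289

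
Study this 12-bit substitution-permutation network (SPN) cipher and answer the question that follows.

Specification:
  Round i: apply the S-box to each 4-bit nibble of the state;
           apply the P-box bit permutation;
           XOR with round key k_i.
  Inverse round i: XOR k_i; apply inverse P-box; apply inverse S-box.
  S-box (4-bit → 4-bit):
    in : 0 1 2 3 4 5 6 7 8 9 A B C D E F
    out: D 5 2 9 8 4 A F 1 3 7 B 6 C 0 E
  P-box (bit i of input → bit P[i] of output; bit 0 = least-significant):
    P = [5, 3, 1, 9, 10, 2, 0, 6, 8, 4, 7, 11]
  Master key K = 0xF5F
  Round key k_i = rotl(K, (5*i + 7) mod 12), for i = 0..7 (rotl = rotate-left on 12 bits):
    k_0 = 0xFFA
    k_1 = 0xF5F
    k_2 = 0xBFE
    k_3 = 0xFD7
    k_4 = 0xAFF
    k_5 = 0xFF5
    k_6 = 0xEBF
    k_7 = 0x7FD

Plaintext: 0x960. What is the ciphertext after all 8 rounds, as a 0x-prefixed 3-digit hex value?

s_0 = plaintext = 0x960
s_1 = Round(s_0, k_0) = 0xC8C
s_2 = Round(s_1, k_1) = 0xBC5
s_3 = Round(s_2, k_2) = 0x2E9
s_4 = Round(s_3, k_3) = 0xFEF
s_5 = Round(s_4, k_4) = 0x065
s_6 = Round(s_5, k_5) = 0x633
s_7 = Round(s_6, k_6) = 0x0CF
s_8 = Round(s_7, k_7) = 0xC72

0xC72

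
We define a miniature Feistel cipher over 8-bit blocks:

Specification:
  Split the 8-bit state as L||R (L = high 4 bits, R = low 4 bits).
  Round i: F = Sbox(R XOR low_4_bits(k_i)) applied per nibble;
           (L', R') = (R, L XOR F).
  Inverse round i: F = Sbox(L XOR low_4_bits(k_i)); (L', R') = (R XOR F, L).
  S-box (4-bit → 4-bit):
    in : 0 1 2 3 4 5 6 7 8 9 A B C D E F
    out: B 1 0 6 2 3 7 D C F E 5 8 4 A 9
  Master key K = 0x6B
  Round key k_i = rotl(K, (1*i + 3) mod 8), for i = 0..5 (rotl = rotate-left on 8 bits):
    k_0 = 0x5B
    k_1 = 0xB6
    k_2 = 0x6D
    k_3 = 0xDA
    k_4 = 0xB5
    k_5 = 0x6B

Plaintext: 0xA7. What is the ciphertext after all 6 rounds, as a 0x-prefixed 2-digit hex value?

0xE4

s_0 = plaintext = 0xA7
s_1 = Round(s_0, k_0) = 0x72
s_2 = Round(s_1, k_1) = 0x25
s_3 = Round(s_2, k_2) = 0x5E
s_4 = Round(s_3, k_3) = 0xE7
s_5 = Round(s_4, k_4) = 0x7E
s_6 = Round(s_5, k_5) = 0xE4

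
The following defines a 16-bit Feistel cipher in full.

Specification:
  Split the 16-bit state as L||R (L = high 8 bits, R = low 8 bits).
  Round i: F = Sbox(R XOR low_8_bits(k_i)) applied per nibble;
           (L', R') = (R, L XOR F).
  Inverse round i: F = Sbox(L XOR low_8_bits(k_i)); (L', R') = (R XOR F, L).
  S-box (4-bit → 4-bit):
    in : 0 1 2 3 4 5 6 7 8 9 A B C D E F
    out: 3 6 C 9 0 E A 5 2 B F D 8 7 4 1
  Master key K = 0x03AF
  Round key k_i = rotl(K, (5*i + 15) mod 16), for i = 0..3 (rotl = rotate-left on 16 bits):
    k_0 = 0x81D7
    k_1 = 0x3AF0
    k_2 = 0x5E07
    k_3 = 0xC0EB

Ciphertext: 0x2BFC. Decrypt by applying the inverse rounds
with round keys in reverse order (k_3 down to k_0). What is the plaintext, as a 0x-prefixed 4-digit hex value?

0x5054

s_0 = ciphertext = 0x2BFC
s_1 = InvRound(s_0, k_3) = 0x7F2B
s_2 = InvRound(s_1, k_2) = 0x797F
s_3 = InvRound(s_2, k_1) = 0x5479
s_4 = InvRound(s_3, k_0) = 0x5054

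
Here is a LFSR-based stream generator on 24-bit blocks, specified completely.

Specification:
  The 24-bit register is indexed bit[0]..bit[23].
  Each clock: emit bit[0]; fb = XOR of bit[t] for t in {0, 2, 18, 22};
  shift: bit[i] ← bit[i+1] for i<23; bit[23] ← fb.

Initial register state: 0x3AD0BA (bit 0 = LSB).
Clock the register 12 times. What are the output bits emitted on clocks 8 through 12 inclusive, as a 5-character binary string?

reg_0 = 0x3AD0BA
clock 1: out=0, reg = 0x1D685D
clock 2: out=1, reg = 0x8EB42E
clock 3: out=0, reg = 0x475A17
clock 4: out=1, reg = 0x23AD0B
clock 5: out=1, reg = 0x91D685
clock 6: out=1, reg = 0x48EB42
clock 7: out=0, reg = 0xA475A1
clock 8: out=1, reg = 0x523AD0
clock 9: out=0, reg = 0xA91D68
clock 10: out=0, reg = 0x548EB4
clock 11: out=0, reg = 0xAA475A
clock 12: out=0, reg = 0x5523AD

10000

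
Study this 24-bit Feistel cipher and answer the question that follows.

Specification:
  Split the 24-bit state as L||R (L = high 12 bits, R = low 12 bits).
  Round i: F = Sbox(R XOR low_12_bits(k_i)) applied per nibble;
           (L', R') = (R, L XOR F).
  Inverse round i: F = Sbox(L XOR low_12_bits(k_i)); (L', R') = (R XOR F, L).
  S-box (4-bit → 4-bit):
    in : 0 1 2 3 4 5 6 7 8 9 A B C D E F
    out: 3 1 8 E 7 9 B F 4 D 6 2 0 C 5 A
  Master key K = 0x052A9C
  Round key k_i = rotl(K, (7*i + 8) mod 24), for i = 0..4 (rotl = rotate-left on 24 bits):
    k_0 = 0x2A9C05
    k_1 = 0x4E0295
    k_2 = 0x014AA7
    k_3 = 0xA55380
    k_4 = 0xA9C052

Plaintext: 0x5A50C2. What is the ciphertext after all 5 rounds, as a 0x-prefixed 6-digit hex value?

0x59B5ED

s_0 = plaintext = 0x5A50C2
s_1 = Round(s_0, k_0) = 0x0C25AA
s_2 = Round(s_1, k_1) = 0x5AAF28
s_3 = Round(s_2, k_2) = 0xF28CE0
s_4 = Round(s_3, k_3) = 0xCE059B
s_5 = Round(s_4, k_4) = 0x59B5ED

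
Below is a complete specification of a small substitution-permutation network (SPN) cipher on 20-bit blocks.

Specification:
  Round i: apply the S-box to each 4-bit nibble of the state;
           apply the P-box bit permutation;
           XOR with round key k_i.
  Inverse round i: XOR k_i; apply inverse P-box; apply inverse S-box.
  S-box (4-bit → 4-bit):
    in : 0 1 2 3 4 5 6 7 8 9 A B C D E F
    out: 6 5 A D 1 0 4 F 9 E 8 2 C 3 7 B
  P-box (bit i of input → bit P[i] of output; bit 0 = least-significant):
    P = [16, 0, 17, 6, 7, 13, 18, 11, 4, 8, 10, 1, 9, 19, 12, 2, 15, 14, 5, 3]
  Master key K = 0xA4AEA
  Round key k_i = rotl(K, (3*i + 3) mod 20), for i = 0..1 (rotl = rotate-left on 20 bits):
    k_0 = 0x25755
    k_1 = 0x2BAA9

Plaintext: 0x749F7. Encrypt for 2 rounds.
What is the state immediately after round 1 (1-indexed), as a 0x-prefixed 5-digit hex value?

s_0 = plaintext = 0x749F7
s_1 = Round(s_0, k_0) = 0x1B8BE
s_2 = Round(s_1, k_1) = 0x91A9A

0x1B8BE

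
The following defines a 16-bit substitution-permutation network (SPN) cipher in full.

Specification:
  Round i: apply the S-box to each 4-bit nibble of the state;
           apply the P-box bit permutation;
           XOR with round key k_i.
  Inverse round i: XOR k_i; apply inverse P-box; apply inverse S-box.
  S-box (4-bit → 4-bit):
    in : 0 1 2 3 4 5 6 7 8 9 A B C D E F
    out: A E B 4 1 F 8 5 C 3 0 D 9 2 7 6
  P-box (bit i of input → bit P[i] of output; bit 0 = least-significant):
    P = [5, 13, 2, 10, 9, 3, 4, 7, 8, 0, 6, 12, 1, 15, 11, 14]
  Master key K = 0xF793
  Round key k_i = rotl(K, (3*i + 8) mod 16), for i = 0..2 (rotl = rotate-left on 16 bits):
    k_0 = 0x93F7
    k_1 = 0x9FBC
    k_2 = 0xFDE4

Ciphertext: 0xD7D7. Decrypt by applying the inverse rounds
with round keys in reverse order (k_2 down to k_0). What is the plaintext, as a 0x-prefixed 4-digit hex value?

s_0 = ciphertext = 0xD7D7
s_1 = InvRound(s_0, k_2) = 0x7D79
s_2 = InvRound(s_1, k_1) = 0x0FCF
s_3 = InvRound(s_2, k_0) = 0xF6FC

0xF6FC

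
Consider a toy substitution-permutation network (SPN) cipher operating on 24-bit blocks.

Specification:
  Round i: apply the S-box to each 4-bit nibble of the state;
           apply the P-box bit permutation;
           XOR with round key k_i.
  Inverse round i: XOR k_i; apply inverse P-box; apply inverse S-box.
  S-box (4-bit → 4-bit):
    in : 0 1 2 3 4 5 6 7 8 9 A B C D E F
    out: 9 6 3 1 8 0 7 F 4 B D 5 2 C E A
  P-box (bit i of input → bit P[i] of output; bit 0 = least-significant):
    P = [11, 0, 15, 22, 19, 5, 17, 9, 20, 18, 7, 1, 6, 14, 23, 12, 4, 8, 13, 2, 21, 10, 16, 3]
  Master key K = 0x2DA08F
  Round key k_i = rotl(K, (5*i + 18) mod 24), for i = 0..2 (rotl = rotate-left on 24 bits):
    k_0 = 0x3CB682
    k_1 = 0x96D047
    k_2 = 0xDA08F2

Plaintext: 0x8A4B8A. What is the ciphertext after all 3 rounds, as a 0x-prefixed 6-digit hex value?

s_0 = plaintext = 0x8A4B8A
s_1 = Round(s_0, k_0) = 0x6F0E16
s_2 = Round(s_1, k_1) = 0xB14DA0
s_3 = Round(s_2, k_2) = 0xB13370

0xB13370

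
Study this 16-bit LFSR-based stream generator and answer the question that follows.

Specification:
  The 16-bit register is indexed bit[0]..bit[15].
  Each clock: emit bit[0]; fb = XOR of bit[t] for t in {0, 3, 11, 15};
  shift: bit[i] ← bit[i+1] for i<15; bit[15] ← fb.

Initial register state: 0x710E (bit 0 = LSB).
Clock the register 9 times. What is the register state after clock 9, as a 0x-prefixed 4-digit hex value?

0xDFB8

reg_0 = 0x710E
clock 1: out=0, reg = 0xB887
clock 2: out=1, reg = 0xDC43
clock 3: out=1, reg = 0xEE21
clock 4: out=1, reg = 0xF710
clock 5: out=0, reg = 0xFB88
clock 6: out=0, reg = 0xFDC4
clock 7: out=0, reg = 0x7EE2
clock 8: out=0, reg = 0xBF71
clock 9: out=1, reg = 0xDFB8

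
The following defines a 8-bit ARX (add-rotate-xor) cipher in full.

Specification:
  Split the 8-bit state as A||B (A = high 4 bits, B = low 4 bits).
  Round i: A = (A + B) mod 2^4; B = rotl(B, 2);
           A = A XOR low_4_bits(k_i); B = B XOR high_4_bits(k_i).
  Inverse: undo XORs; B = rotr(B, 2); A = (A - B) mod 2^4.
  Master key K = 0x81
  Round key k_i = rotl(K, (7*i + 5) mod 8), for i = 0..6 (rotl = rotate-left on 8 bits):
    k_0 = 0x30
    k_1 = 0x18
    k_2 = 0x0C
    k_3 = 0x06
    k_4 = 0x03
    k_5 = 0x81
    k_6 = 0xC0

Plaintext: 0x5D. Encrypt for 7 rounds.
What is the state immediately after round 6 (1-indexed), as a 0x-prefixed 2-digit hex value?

s_0 = plaintext = 0x5D
s_1 = Round(s_0, k_0) = 0x24
s_2 = Round(s_1, k_1) = 0xE0
s_3 = Round(s_2, k_2) = 0x20
s_4 = Round(s_3, k_3) = 0x40
s_5 = Round(s_4, k_4) = 0x70
s_6 = Round(s_5, k_5) = 0x68
s_7 = Round(s_6, k_6) = 0xEE

0x68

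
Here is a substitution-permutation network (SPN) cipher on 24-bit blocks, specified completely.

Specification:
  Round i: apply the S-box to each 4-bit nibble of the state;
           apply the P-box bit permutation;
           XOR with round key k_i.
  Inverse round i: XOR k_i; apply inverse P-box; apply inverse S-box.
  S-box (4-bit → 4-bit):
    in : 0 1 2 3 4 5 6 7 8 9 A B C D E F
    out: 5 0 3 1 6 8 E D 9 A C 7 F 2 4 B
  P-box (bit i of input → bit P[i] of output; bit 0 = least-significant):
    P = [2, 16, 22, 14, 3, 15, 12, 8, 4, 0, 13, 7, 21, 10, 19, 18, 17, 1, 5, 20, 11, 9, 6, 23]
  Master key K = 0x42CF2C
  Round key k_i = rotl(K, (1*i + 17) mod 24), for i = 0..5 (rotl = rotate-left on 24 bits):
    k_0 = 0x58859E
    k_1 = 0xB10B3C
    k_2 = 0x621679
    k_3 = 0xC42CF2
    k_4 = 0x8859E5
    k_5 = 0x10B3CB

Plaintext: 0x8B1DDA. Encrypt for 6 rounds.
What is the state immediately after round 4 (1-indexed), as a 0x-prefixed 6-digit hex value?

s_0 = plaintext = 0x8B1DDA
s_1 = Round(s_0, k_0) = 0x9A4DBD
s_2 = Round(s_1, k_1) = 0x289D15
s_3 = Round(s_2, k_2) = 0x745878
s_4 = Round(s_3, k_3) = 0x40750C
s_5 = Round(s_4, k_4) = 0xE70B09
s_6 = Round(s_5, k_5) = 0x2BC3B2

0x40750C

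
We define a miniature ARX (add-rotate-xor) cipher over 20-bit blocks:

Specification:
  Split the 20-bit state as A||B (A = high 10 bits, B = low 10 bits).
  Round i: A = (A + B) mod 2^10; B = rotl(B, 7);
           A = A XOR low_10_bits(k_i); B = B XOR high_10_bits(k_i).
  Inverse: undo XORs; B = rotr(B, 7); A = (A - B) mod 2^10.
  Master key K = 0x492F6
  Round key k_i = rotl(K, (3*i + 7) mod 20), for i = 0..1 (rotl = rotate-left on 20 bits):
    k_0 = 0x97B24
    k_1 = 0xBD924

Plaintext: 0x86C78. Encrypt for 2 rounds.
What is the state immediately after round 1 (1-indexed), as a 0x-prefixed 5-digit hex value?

0x6DE51

s_0 = plaintext = 0x86C78
s_1 = Round(s_0, k_0) = 0x6DE51
s_2 = Round(s_1, k_1) = 0x4B23C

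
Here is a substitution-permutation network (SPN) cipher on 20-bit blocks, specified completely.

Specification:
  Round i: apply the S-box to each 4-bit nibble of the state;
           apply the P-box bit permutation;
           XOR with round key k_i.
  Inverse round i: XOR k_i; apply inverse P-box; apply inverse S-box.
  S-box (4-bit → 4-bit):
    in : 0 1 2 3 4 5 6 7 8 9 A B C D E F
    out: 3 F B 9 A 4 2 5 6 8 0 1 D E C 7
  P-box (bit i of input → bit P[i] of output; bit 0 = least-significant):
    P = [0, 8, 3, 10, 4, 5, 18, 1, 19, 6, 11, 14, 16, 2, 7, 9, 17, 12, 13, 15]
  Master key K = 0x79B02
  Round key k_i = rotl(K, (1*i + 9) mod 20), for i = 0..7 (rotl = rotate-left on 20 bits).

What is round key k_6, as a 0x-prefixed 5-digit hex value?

0x13CD8

K = 0x79B02
k_0 = rotl(K, (1*0+9) mod 20) = rotl(K, 9) = 0x604F3
k_1 = rotl(K, (1*1+9) mod 20) = rotl(K, 10) = 0xC09E6
k_2 = rotl(K, (1*2+9) mod 20) = rotl(K, 11) = 0x813CD
k_3 = rotl(K, (1*3+9) mod 20) = rotl(K, 12) = 0x0279B
k_4 = rotl(K, (1*4+9) mod 20) = rotl(K, 13) = 0x04F36
k_5 = rotl(K, (1*5+9) mod 20) = rotl(K, 14) = 0x09E6C
k_6 = rotl(K, (1*6+9) mod 20) = rotl(K, 15) = 0x13CD8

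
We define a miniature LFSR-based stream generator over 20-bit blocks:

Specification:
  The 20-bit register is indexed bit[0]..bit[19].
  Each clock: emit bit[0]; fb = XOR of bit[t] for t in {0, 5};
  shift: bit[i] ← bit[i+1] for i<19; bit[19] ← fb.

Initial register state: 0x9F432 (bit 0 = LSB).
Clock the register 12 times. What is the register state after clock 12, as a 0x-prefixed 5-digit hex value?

0xB939F

reg_0 = 0x9F432
clock 1: out=0, reg = 0xCFA19
clock 2: out=1, reg = 0xE7D0C
clock 3: out=0, reg = 0x73E86
clock 4: out=0, reg = 0x39F43
clock 5: out=1, reg = 0x9CFA1
clock 6: out=1, reg = 0x4E7D0
clock 7: out=0, reg = 0x273E8
clock 8: out=0, reg = 0x939F4
clock 9: out=0, reg = 0xC9CFA
clock 10: out=0, reg = 0xE4E7D
clock 11: out=1, reg = 0x7273E
clock 12: out=0, reg = 0xB939F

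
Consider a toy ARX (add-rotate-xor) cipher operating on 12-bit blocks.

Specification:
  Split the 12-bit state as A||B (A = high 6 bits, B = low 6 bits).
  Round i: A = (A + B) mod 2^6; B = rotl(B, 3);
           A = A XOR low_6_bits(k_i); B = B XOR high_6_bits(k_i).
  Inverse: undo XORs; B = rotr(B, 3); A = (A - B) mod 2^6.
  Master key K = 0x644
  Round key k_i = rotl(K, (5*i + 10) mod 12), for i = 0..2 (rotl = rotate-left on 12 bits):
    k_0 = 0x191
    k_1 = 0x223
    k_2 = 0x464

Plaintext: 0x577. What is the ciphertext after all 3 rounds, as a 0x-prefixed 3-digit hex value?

0x868

s_0 = plaintext = 0x577
s_1 = Round(s_0, k_0) = 0x778
s_2 = Round(s_1, k_1) = 0xD8F
s_3 = Round(s_2, k_2) = 0x868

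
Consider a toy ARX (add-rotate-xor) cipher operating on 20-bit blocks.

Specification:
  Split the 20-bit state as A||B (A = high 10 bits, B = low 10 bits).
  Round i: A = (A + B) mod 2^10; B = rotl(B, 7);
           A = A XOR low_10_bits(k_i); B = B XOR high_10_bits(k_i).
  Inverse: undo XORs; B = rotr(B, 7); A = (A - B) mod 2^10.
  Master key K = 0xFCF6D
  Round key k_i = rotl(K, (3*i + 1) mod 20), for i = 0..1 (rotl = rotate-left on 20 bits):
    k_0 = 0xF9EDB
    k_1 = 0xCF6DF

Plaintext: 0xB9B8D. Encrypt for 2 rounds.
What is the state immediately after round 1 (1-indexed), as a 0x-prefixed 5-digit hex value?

0x2A116

s_0 = plaintext = 0xB9B8D
s_1 = Round(s_0, k_0) = 0x2A116
s_2 = Round(s_1, k_1) = 0xD841F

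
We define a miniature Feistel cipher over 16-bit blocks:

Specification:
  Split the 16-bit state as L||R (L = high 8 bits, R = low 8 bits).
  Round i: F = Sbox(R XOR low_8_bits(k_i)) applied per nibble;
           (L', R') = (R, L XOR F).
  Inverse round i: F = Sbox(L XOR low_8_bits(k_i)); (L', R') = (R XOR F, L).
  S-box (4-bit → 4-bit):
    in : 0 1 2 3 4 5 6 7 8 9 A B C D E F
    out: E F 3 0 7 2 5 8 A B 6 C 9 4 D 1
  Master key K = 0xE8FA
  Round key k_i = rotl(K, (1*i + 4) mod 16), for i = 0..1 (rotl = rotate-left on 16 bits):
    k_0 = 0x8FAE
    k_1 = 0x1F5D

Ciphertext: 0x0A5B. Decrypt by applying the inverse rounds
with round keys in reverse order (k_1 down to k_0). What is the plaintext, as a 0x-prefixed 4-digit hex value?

s_0 = ciphertext = 0x0A5B
s_1 = InvRound(s_0, k_1) = 0x730A
s_2 = InvRound(s_1, k_0) = 0x4E73

0x4E73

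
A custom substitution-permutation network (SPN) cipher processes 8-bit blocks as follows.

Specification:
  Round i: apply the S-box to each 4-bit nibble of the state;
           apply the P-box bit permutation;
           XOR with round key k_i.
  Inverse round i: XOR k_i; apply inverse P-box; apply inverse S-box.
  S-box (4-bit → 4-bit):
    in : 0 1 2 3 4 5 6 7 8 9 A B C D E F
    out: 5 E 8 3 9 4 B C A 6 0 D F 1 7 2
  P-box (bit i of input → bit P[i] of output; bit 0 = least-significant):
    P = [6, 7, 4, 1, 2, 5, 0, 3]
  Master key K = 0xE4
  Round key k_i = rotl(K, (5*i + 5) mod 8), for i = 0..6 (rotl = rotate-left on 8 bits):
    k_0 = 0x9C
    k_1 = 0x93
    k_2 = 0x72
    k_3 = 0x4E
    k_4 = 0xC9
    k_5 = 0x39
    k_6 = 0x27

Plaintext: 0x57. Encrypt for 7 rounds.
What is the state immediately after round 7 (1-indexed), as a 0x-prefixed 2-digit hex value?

s_0 = plaintext = 0x57
s_1 = Round(s_0, k_0) = 0x8F
s_2 = Round(s_1, k_1) = 0x3B
s_3 = Round(s_2, k_2) = 0x04
s_4 = Round(s_3, k_3) = 0x09
s_5 = Round(s_4, k_4) = 0x5C
s_6 = Round(s_5, k_5) = 0xEA
s_7 = Round(s_6, k_6) = 0x02

0x02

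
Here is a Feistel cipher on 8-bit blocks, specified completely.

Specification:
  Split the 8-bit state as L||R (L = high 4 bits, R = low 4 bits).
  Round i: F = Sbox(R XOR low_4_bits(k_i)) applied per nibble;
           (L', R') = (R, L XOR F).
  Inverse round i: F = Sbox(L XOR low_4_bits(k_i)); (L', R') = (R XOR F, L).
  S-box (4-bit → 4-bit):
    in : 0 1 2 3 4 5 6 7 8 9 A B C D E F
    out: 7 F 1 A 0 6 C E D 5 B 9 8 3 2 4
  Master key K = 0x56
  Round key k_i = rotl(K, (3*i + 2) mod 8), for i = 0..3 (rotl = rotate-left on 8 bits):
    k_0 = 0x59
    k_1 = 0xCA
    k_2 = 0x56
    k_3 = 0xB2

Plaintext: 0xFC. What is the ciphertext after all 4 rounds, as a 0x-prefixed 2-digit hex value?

0xEE

s_0 = plaintext = 0xFC
s_1 = Round(s_0, k_0) = 0xC9
s_2 = Round(s_1, k_1) = 0x96
s_3 = Round(s_2, k_2) = 0x6E
s_4 = Round(s_3, k_3) = 0xEE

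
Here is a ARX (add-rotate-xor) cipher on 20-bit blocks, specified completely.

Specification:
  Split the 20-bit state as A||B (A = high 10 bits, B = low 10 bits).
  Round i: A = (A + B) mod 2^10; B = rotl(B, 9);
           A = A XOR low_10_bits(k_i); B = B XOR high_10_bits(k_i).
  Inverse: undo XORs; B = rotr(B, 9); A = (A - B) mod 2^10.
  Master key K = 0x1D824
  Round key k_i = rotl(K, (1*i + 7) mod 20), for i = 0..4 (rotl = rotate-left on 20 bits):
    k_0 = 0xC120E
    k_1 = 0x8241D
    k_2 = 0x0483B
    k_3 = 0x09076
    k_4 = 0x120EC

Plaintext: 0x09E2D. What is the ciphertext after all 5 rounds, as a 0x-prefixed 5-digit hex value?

s_0 = plaintext = 0x09E2D
s_1 = Round(s_0, k_0) = 0x16812
s_2 = Round(s_1, k_1) = 0x1C600
s_3 = Round(s_2, k_2) = 0x92912
s_4 = Round(s_3, k_3) = 0xCA8AD
s_5 = Round(s_4, k_4) = 0xCEE1E

0xCEE1E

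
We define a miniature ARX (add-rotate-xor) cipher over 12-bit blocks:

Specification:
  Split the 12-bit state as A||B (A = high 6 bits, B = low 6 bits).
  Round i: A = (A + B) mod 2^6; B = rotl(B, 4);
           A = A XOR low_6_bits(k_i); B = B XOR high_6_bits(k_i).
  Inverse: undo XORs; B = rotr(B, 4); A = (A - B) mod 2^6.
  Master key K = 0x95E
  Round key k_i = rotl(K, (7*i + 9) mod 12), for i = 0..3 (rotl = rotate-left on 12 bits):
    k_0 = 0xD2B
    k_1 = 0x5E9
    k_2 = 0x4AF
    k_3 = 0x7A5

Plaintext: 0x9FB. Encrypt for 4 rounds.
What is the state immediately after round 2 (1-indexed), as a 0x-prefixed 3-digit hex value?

0xEB5

s_0 = plaintext = 0x9FB
s_1 = Round(s_0, k_0) = 0x24A
s_2 = Round(s_1, k_1) = 0xEB5
s_3 = Round(s_2, k_2) = 0x00F
s_4 = Round(s_3, k_3) = 0xAAD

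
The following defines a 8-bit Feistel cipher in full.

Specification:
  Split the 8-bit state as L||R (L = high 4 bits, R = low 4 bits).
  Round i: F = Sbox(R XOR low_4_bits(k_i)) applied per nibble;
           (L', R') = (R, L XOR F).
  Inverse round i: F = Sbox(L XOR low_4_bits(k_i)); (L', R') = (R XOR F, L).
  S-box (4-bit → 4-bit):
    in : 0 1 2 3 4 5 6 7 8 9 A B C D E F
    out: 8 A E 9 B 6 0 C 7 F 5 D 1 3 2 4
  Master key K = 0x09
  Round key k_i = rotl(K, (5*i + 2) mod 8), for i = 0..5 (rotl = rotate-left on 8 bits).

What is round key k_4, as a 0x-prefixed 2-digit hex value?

0x42

K = 0x09
k_0 = rotl(K, (5*0+2) mod 8) = rotl(K, 2) = 0x24
k_1 = rotl(K, (5*1+2) mod 8) = rotl(K, 7) = 0x84
k_2 = rotl(K, (5*2+2) mod 8) = rotl(K, 4) = 0x90
k_3 = rotl(K, (5*3+2) mod 8) = rotl(K, 1) = 0x12
k_4 = rotl(K, (5*4+2) mod 8) = rotl(K, 6) = 0x42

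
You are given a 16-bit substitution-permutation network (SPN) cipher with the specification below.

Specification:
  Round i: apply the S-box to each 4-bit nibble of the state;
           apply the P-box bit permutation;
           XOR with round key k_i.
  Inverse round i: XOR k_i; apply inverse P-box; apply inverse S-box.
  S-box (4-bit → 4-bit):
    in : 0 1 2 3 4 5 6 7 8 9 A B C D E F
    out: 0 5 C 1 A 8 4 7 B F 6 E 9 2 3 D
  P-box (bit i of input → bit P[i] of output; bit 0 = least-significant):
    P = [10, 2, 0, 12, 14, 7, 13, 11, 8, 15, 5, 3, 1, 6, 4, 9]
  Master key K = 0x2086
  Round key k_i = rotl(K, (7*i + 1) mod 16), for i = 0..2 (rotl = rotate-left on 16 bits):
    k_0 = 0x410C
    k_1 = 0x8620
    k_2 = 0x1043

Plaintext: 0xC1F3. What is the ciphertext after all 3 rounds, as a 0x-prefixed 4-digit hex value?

s_0 = plaintext = 0xC1F3
s_1 = Round(s_0, k_0) = 0x2E2E
s_2 = Round(s_1, k_1) = 0x2934
s_3 = Round(s_2, k_2) = 0xC37F

0xC37F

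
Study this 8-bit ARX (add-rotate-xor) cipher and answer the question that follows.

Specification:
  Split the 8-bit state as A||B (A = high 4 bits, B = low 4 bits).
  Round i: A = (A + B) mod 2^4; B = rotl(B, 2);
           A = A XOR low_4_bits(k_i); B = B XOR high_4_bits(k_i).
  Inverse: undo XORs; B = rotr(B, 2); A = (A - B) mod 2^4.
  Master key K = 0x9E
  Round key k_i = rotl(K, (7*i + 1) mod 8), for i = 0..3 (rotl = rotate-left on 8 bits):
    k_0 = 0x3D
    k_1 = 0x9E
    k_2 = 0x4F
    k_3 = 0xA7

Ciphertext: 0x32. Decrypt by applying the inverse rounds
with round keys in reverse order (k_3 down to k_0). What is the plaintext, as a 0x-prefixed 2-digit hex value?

s_0 = ciphertext = 0x32
s_1 = InvRound(s_0, k_3) = 0x22
s_2 = InvRound(s_1, k_2) = 0x49
s_3 = InvRound(s_2, k_1) = 0xA0
s_4 = InvRound(s_3, k_0) = 0xBC

0xBC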